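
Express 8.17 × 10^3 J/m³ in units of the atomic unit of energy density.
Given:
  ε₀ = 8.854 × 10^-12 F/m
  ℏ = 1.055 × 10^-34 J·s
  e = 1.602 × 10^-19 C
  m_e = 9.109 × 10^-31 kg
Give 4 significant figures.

atomic unit of energy density: u_au = E_h/a₀³ = m_e⁴e¹⁰/((4πε₀)⁵ℏ⁸) = 2.929 × 10^13 J/m³.
8.17 × 10^3 / 2.929 × 10^13 = 2.789 × 10^-10

2.789 × 10^-10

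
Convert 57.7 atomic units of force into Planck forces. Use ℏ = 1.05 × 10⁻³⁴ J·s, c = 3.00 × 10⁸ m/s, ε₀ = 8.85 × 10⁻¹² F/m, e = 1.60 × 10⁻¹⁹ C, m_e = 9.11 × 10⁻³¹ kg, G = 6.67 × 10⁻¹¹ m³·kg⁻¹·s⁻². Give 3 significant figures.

atomic unit of force: F_au = E_h/a₀ = m_e²e⁶/((4πε₀)³ℏ⁴) = 8.33 × 10⁻⁸ N
Planck force: F_P = c⁴/G = 1.21 × 10⁴⁴ N
57.7 × 8.33 × 10⁻⁸ / 1.21 × 10⁴⁴ = 3.96 × 10⁻⁵⁰

3.96 × 10⁻⁵⁰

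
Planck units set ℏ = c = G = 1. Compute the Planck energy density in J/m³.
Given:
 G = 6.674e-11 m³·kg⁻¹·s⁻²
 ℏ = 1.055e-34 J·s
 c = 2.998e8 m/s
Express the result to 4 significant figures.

Dimensional analysis gives u_P = c⁷/(ℏG²).
  = 2.177e59 / 4.699e-55
  = 4.632e113 J/m³

4.632e113 J/m³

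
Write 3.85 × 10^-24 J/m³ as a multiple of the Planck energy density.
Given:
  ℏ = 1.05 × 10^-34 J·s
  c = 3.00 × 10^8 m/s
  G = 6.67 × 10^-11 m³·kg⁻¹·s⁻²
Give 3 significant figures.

8.22 × 10^-138

Planck energy density: u_P = c⁷/(ℏG²) = 4.68 × 10^113 J/m³.
3.85 × 10^-24 / 4.68 × 10^113 = 8.22 × 10^-138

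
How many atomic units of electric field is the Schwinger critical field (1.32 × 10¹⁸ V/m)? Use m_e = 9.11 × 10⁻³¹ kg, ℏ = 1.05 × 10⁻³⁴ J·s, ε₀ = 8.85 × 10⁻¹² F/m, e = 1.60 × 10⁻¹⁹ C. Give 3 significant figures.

2.54 × 10⁶

atomic unit of electric field: E_au = E_h/(e a₀) = m_e²e⁵/((4πε₀)³ℏ⁴) = 5.20 × 10¹¹ V/m.
1.32 × 10¹⁸ / 5.20 × 10¹¹ = 2.54 × 10⁶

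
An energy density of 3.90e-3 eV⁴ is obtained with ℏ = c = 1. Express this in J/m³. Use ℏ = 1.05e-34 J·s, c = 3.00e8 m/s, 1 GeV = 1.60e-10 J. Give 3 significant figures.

0.0818 J/m³

[E]/[L]³ = [E]⁴/(ℏc)³; restore (ℏc)⁻³.
1 GeV⁴ → 1/(ℏc)³ × (1 GeV in J)⁴ = 2.10e37 J/m³.
Convert the energy scale: 3.90e-3 eV⁴ = 3.90e-39 GeV⁴.
Result: 3.90e-39 × 2.10e37 = 0.0818 J/m³.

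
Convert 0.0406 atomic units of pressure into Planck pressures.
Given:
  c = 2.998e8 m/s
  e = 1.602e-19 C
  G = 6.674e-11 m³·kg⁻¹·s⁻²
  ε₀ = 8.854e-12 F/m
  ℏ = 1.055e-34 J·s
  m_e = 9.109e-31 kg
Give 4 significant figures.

atomic unit of pressure: P_au = E_h/a₀³ = m_e⁴e¹⁰/((4πε₀)⁵ℏ⁸) = 2.929e13 Pa
Planck pressure: p_P = c⁷/(ℏG²) = 4.632e113 Pa
0.0406 × 2.929e13 / 4.632e113 = 2.567e-102

2.567e-102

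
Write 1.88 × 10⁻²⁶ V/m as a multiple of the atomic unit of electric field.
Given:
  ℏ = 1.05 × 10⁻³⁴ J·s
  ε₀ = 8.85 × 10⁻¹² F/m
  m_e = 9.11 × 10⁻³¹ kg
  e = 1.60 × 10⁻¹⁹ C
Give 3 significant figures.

atomic unit of electric field: E_au = E_h/(e a₀) = m_e²e⁵/((4πε₀)³ℏ⁴) = 5.20 × 10¹¹ V/m.
1.88 × 10⁻²⁶ / 5.20 × 10¹¹ = 3.61 × 10⁻³⁸

3.61 × 10⁻³⁸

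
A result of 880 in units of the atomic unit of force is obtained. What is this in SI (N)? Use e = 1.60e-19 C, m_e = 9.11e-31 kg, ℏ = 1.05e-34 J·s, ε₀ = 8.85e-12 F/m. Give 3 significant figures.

One atomic unit of force: F_au = E_h/a₀ = m_e²e⁶/((4πε₀)³ℏ⁴) = 8.33e-8 N.
880 × 8.33e-8 N = 7.33e-5 N

7.33e-5 N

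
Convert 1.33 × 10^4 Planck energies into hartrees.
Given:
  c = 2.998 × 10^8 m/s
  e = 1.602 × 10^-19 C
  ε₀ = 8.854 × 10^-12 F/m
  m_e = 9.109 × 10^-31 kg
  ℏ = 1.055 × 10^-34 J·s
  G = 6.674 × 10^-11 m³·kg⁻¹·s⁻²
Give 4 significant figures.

5.976 × 10^30

Planck energy: E_P = √(ℏc⁵/G) = 1.957 × 10^9 J
hartree: E_h = m_e e⁴/(4πε₀ℏ)² = 4.354 × 10^-18 J
1.33 × 10^4 × 1.957 × 10^9 / 4.354 × 10^-18 = 5.976 × 10^30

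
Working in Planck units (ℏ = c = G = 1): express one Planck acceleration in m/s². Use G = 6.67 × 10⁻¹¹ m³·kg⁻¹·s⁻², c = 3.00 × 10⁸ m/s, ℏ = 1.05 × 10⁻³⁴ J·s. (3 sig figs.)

5.59 × 10⁵¹ m/s²

Dimensional analysis gives a_P = √(c⁷/(ℏG)).
  = √(3.12 × 10¹⁰³)
  = 5.59 × 10⁵¹ m/s²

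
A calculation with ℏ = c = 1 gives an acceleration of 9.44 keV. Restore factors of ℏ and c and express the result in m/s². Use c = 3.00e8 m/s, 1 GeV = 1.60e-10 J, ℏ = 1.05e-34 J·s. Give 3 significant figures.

4.32e27 m/s²

Acceleration is [L]/[T]² = c·[E]/ℏ.
1 GeV → c/ℏ × (1 GeV in J) = 4.57e32 m/s².
Convert the energy scale: 9.44 keV = 9.44e-6 GeV.
Result: 9.44e-6 × 4.57e32 = 4.32e27 m/s².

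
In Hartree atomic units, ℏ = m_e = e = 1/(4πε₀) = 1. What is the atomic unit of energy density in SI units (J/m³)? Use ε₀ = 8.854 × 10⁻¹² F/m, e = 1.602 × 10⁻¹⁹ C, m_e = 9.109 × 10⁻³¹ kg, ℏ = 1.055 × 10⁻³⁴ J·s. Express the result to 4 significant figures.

2.929 × 10¹³ J/m³

From ℏ = m_e = e = 1/(4πε₀) = 1 the energy density scale is u_au = E_h/a₀³ = m_e⁴e¹⁰/((4πε₀)⁵ℏ⁸).
E_h = 4.354 × 10⁻¹⁸ J
a₀ = 5.297 × 10⁻¹¹ m
E_h/a₀³ = 2.929 × 10¹³ J/m³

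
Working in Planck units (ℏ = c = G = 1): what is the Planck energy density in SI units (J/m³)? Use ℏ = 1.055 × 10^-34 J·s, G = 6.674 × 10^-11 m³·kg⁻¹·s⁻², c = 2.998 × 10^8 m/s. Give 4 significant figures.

4.632 × 10^113 J/m³

The unique combination of the constants set to 1 with dimensions of energy density is u_P = c⁷/(ℏG²).
  = 2.177 × 10^59 / 4.699 × 10^-55
  = 4.632 × 10^113 J/m³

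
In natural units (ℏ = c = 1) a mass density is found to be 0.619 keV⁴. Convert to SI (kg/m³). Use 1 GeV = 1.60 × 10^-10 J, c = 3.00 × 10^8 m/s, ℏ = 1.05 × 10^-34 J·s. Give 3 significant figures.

Mass density is [E]/(c²[L]³) = [E]⁴/(ℏ³c⁵).
1 GeV⁴ → 1/(ℏ³c⁵) × (1 GeV in J)⁴ = 2.33 × 10^20 kg/m³.
Convert the energy scale: 0.619 keV⁴ = 6.19 × 10^-25 GeV⁴.
Result: 6.19 × 10^-25 × 2.33 × 10^20 = 1.44 × 10^-4 kg/m³.

1.44 × 10^-4 kg/m³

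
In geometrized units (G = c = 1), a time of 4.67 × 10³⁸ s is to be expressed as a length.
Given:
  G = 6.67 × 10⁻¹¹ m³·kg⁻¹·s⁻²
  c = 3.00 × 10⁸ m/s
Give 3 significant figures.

1.40 × 10⁴⁷ m

Time → length via c.
4.67 × 10³⁸ s × (c) = 1.40 × 10⁴⁷ m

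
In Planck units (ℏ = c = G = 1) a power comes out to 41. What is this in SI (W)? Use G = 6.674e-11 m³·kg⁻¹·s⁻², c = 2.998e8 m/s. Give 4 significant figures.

One Planck power: P_P = c⁵/G = 3.629e52 W.
41 × 3.629e52 W = 1.488e54 W

1.488e54 W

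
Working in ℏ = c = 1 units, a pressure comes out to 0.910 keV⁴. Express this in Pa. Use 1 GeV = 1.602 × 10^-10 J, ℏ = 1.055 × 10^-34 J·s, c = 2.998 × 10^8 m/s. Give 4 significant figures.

Pressure is [E]/[L]³ = [E]⁴/(ℏc)³.
1 GeV⁴ → 1/(ℏc)³ × (1 GeV in J)⁴ = 2.082 × 10^37 Pa.
Convert the energy scale: 0.910 keV⁴ = 9.10 × 10^-25 GeV⁴.
Result: 9.10 × 10^-25 × 2.082 × 10^37 = 1.894 × 10^13 Pa.

1.894 × 10^13 Pa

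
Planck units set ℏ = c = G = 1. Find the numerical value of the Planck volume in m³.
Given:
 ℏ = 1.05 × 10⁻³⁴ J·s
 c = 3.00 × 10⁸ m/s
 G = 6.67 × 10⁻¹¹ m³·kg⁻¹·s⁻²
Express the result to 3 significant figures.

4.18 × 10⁻¹⁰⁵ m³

From ℏ = c = G = 1 the volume scale is V_P = (ℏG/c³)^(3/2).
  = √(1.75 × 10⁻²⁰⁹)
  = 4.18 × 10⁻¹⁰⁵ m³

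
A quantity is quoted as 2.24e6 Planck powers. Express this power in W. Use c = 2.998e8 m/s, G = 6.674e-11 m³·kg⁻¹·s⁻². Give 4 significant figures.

8.129e58 W

One Planck power: P_P = c⁵/G = 3.629e52 W.
2.24e6 × 3.629e52 W = 8.129e58 W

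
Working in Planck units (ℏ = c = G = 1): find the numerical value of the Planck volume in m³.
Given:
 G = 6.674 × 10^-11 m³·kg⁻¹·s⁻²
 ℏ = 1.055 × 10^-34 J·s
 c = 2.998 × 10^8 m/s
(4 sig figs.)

Dimensional analysis gives V_P = (ℏG/c³)^(3/2).
  = √(1.784 × 10^-209)
  = 4.224 × 10^-105 m³

4.224 × 10^-105 m³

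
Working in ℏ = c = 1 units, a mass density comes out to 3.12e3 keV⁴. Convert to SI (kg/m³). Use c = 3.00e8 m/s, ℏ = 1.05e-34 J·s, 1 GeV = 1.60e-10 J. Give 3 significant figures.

0.727 kg/m³

Mass density is [E]/(c²[L]³) = [E]⁴/(ℏ³c⁵).
1 GeV⁴ → 1/(ℏ³c⁵) × (1 GeV in J)⁴ = 2.33e20 kg/m³.
Convert the energy scale: 3.12e3 keV⁴ = 3.12e-21 GeV⁴.
Result: 3.12e-21 × 2.33e20 = 0.727 kg/m³.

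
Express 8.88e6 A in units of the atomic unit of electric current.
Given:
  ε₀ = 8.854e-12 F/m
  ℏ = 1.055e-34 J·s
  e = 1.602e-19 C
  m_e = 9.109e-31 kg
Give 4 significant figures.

1.343e9

atomic unit of electric current: I_au = e E_h/ℏ = m_e e⁵/((4πε₀)²ℏ³) = 6.612e-3 A.
8.88e6 / 6.612e-3 = 1.343e9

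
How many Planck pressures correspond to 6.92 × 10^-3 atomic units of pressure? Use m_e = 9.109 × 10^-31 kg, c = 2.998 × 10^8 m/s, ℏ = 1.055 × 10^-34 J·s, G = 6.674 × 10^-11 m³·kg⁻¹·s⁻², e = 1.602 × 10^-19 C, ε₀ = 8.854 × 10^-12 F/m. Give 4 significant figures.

4.376 × 10^-103

atomic unit of pressure: P_au = E_h/a₀³ = m_e⁴e¹⁰/((4πε₀)⁵ℏ⁸) = 2.929 × 10^13 Pa
Planck pressure: p_P = c⁷/(ℏG²) = 4.632 × 10^113 Pa
6.92 × 10^-3 × 2.929 × 10^13 / 4.632 × 10^113 = 4.376 × 10^-103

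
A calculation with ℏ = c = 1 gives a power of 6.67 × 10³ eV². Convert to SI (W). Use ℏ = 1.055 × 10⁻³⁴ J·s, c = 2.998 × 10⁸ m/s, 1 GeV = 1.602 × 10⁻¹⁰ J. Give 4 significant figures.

Power is [E]/[T] = [E]²/ℏ.
1 GeV² → 1/ℏ × (1 GeV in J)² = 2.433 × 10¹⁴ W.
Convert the energy scale: 6.67 × 10³ eV² = 6.67 × 10⁻¹⁵ GeV².
Result: 6.67 × 10⁻¹⁵ × 2.433 × 10¹⁴ = 1.623 W.

1.623 W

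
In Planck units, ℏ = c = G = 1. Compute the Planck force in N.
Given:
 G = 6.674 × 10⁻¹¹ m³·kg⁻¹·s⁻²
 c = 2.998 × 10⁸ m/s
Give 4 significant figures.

1.210 × 10⁴⁴ N

The unique combination of the constants set to 1 with dimensions of force is F_P = c⁴/G.
  = 8.078 × 10³³ / 6.674 × 10⁻¹¹
  = 1.210 × 10⁴⁴ N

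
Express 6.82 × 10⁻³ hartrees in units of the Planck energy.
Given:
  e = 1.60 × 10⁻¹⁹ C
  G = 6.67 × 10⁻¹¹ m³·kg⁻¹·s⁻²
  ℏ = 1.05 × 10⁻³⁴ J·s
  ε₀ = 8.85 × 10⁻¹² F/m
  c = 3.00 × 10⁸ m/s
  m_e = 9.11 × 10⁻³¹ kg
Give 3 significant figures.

1.53 × 10⁻²⁹

hartree: E_h = m_e e⁴/(4πε₀ℏ)² = 4.38 × 10⁻¹⁸ J
Planck energy: E_P = √(ℏc⁵/G) = 1.96 × 10⁹ J
6.82 × 10⁻³ × 4.38 × 10⁻¹⁸ / 1.96 × 10⁹ = 1.53 × 10⁻²⁹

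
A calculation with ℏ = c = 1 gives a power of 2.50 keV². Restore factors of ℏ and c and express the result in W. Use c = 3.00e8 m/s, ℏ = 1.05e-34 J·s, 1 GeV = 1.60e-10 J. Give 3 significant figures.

610 W

Power is [E]/[T] = [E]²/ℏ.
1 GeV² → 1/ℏ × (1 GeV in J)² = 2.44e14 W.
Convert the energy scale: 2.50 keV² = 2.50e-12 GeV².
Result: 2.50e-12 × 2.44e14 = 610 W.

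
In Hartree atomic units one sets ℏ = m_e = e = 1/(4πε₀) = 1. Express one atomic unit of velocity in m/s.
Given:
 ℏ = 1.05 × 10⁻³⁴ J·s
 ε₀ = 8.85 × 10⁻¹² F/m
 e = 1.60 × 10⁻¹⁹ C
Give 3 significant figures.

2.19 × 10⁶ m/s

v_au = e²/(4πε₀ℏ)
  = 2.56 × 10⁻³⁸ / 1.17 × 10⁻⁴⁴
  = 2.19 × 10⁶ m/s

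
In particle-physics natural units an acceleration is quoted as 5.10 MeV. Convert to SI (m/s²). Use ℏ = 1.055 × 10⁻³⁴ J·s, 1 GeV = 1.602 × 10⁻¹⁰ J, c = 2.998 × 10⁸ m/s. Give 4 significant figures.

Acceleration is [L]/[T]² = c·[E]/ℏ.
1 GeV → c/ℏ × (1 GeV in J) = 4.552 × 10³² m/s².
Convert the energy scale: 5.10 MeV = 5.10 × 10⁻³ GeV.
Result: 5.10 × 10⁻³ × 4.552 × 10³² = 2.322 × 10³⁰ m/s².

2.322 × 10³⁰ m/s²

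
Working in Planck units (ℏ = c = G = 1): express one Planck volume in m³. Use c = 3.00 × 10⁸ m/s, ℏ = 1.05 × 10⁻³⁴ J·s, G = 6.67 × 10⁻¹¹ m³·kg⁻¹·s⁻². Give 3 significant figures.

From ℏ = c = G = 1 the volume scale is V_P = (ℏG/c³)^(3/2).
  = √(1.75 × 10⁻²⁰⁹)
  = 4.18 × 10⁻¹⁰⁵ m³

4.18 × 10⁻¹⁰⁵ m³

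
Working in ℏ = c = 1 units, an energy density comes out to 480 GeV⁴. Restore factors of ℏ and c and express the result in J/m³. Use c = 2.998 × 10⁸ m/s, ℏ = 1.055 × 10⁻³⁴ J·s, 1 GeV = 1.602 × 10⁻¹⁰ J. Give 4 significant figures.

[E]/[L]³ = [E]⁴/(ℏc)³; restore (ℏc)⁻³.
1 GeV⁴ → 1/(ℏc)³ × (1 GeV in J)⁴ = 2.082 × 10³⁷ J/m³.
Result: 480 × 2.082 × 10³⁷ = 9.992 × 10³⁹ J/m³.

9.992 × 10³⁹ J/m³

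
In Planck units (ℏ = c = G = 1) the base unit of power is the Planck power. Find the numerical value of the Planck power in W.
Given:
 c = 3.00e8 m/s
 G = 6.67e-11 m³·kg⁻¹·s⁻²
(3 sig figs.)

3.64e52 W

P_P = c⁵/G
  = 2.43e42 / 6.67e-11
  = 3.64e52 W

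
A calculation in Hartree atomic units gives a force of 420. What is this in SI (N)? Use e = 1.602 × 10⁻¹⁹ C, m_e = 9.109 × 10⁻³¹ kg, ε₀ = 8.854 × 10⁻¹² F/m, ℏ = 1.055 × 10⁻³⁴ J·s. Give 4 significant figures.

3.452 × 10⁻⁵ N

One atomic unit of force: F_au = E_h/a₀ = m_e²e⁶/((4πε₀)³ℏ⁴) = 8.220 × 10⁻⁸ N.
420 × 8.220 × 10⁻⁸ N = 3.452 × 10⁻⁵ N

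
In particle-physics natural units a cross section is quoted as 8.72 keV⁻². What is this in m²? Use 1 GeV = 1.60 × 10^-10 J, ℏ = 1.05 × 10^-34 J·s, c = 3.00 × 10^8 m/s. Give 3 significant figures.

3.38 × 10^-19 m²

Area is [L]² = [E]⁻²·(ℏc)²; restore (ℏc)².
1 GeV⁻² → (ℏc)² × (1 GeV in J)⁻² = 3.88 × 10^-32 m².
Convert the energy scale: 8.72 keV⁻² = 8.72 × 10^12 GeV⁻².
Result: 8.72 × 10^12 × 3.88 × 10^-32 = 3.38 × 10^-19 m².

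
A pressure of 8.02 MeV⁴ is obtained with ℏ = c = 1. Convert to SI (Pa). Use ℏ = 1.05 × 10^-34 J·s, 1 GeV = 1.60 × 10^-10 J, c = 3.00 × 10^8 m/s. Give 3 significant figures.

Pressure is [E]/[L]³ = [E]⁴/(ℏc)³.
1 GeV⁴ → 1/(ℏc)³ × (1 GeV in J)⁴ = 2.10 × 10^37 Pa.
Convert the energy scale: 8.02 MeV⁴ = 8.02 × 10^-12 GeV⁴.
Result: 8.02 × 10^-12 × 2.10 × 10^37 = 1.68 × 10^26 Pa.

1.68 × 10^26 Pa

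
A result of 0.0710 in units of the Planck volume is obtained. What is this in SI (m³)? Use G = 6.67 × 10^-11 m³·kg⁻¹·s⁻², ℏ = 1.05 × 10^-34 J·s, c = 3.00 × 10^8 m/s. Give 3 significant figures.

2.97 × 10^-106 m³

One Planck volume: V_P = (ℏG/c³)^(3/2) = 4.18 × 10^-105 m³.
0.0710 × 4.18 × 10^-105 m³ = 2.97 × 10^-106 m³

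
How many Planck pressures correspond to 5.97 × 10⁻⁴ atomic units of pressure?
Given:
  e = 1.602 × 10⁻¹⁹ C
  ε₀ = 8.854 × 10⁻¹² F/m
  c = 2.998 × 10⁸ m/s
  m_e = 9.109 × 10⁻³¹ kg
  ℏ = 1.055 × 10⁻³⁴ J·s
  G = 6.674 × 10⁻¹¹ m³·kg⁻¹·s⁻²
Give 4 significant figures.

atomic unit of pressure: P_au = E_h/a₀³ = m_e⁴e¹⁰/((4πε₀)⁵ℏ⁸) = 2.929 × 10¹³ Pa
Planck pressure: p_P = c⁷/(ℏG²) = 4.632 × 10¹¹³ Pa
5.97 × 10⁻⁴ × 2.929 × 10¹³ / 4.632 × 10¹¹³ = 3.775 × 10⁻¹⁰⁴

3.775 × 10⁻¹⁰⁴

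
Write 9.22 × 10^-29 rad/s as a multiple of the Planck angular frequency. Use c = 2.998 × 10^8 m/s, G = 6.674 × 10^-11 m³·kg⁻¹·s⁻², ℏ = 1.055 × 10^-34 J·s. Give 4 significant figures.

4.971 × 10^-72

Planck angular frequency: ω_P = √(c⁵/(ℏG)) = 1.855 × 10^43 rad/s.
9.22 × 10^-29 / 1.855 × 10^43 = 4.971 × 10^-72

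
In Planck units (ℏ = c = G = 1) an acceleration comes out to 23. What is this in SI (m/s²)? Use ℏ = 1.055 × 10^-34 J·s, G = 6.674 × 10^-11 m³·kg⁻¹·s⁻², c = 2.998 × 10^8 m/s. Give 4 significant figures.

One Planck acceleration: a_P = √(c⁷/(ℏG)) = 5.560 × 10^51 m/s².
23 × 5.560 × 10^51 m/s² = 1.279 × 10^53 m/s²

1.279 × 10^53 m/s²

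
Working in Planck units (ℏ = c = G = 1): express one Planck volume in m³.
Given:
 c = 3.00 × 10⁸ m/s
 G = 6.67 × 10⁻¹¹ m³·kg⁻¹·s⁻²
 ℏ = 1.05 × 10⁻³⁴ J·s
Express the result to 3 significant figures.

From ℏ = c = G = 1 the volume scale is V_P = (ℏG/c³)^(3/2).
  = √(1.75 × 10⁻²⁰⁹)
  = 4.18 × 10⁻¹⁰⁵ m³

4.18 × 10⁻¹⁰⁵ m³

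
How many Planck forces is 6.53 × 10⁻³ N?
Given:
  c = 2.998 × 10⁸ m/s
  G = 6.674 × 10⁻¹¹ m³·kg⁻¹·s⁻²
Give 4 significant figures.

Planck force: F_P = c⁴/G = 1.210 × 10⁴⁴ N.
6.53 × 10⁻³ / 1.210 × 10⁴⁴ = 5.395 × 10⁻⁴⁷

5.395 × 10⁻⁴⁷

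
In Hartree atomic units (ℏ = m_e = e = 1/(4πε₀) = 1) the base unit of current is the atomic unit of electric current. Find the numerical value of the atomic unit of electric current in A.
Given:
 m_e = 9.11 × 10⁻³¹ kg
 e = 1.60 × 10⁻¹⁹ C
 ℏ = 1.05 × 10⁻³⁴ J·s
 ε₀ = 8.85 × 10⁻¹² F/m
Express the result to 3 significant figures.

6.67 × 10⁻³ A

I_au = e E_h/ℏ = m_e e⁵/((4πε₀)²ℏ³)
E_h = 4.38 × 10⁻¹⁸ J
e·E_h/ℏ = 6.67 × 10⁻³ A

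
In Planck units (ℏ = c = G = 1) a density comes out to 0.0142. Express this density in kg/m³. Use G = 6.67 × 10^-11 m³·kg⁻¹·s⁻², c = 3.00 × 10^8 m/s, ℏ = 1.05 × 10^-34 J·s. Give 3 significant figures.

7.39 × 10^94 kg/m³

One Planck density: ρ_P = c⁵/(ℏG²) = 5.20 × 10^96 kg/m³.
0.0142 × 5.20 × 10^96 kg/m³ = 7.39 × 10^94 kg/m³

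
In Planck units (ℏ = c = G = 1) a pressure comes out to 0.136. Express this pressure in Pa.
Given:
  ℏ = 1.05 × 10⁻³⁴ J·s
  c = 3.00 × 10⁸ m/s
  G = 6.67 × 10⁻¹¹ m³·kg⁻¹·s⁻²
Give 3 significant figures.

One Planck pressure: p_P = c⁷/(ℏG²) = 4.68 × 10¹¹³ Pa.
0.136 × 4.68 × 10¹¹³ Pa = 6.37 × 10¹¹² Pa

6.37 × 10¹¹² Pa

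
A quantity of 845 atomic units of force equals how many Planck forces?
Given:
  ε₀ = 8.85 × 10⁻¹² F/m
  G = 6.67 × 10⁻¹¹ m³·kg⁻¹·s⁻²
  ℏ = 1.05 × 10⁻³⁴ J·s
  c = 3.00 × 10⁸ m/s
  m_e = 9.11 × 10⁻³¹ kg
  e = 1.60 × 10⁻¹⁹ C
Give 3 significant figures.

5.79 × 10⁻⁴⁹

atomic unit of force: F_au = E_h/a₀ = m_e²e⁶/((4πε₀)³ℏ⁴) = 8.33 × 10⁻⁸ N
Planck force: F_P = c⁴/G = 1.21 × 10⁴⁴ N
845 × 8.33 × 10⁻⁸ / 1.21 × 10⁴⁴ = 5.79 × 10⁻⁴⁹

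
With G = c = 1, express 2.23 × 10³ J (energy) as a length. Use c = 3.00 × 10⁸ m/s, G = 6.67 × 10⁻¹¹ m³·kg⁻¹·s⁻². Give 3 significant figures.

1.84 × 10⁻⁴¹ m

Energy → length via G/c⁴.
2.23 × 10³ J × (G/c⁴) = 1.84 × 10⁻⁴¹ m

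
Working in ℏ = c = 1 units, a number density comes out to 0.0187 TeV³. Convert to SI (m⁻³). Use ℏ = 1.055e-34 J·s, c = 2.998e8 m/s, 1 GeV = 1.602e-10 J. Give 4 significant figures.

Number density is [L]⁻³ = [E]³/(ℏc)³.
1 GeV³ → 1/(ℏc)³ × (1 GeV in J)³ = 1.299e47 m⁻³.
Convert the energy scale: 0.0187 TeV³ = 1.87e7 GeV³.
Result: 1.87e7 × 1.299e47 = 2.430e54 m⁻³.

2.430e54 m⁻³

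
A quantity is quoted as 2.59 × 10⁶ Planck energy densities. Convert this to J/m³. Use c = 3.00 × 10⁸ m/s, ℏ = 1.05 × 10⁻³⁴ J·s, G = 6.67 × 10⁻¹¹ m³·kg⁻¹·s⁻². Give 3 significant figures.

1.21 × 10¹²⁰ J/m³

One Planck energy density: u_P = c⁷/(ℏG²) = 4.68 × 10¹¹³ J/m³.
2.59 × 10⁶ × 4.68 × 10¹¹³ J/m³ = 1.21 × 10¹²⁰ J/m³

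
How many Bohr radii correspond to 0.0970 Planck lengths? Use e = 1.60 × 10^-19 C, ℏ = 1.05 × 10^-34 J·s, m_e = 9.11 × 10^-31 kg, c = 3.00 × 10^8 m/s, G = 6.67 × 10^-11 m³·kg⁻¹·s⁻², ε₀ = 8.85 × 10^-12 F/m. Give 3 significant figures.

2.97 × 10^-26

Planck length: ℓ_P = √(ℏG/c³) = 1.61 × 10^-35 m
Bohr radius: a₀ = 4πε₀ℏ²/(m_e e²) = 5.26 × 10^-11 m
0.0970 × 1.61 × 10^-35 / 5.26 × 10^-11 = 2.97 × 10^-26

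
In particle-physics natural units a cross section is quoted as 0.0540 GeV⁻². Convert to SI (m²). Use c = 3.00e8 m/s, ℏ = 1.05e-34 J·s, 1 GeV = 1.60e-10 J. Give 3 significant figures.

Area is [L]² = [E]⁻²·(ℏc)²; restore (ℏc)².
1 GeV⁻² → (ℏc)² × (1 GeV in J)⁻² = 3.88e-32 m².
Result: 0.0540 × 3.88e-32 = 2.09e-33 m².

2.09e-33 m²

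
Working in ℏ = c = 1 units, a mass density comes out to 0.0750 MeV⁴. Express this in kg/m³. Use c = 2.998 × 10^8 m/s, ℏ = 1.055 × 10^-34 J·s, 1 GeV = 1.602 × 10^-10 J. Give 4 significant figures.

1.737 × 10^7 kg/m³

Mass density is [E]/(c²[L]³) = [E]⁴/(ℏ³c⁵).
1 GeV⁴ → 1/(ℏ³c⁵) × (1 GeV in J)⁴ = 2.316 × 10^20 kg/m³.
Convert the energy scale: 0.0750 MeV⁴ = 7.50 × 10^-14 GeV⁴.
Result: 7.50 × 10^-14 × 2.316 × 10^20 = 1.737 × 10^7 kg/m³.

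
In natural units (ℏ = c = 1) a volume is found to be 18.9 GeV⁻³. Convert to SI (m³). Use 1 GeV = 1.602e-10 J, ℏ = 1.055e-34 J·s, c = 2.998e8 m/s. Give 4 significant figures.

1.455e-46 m³

Volume is [L]³ = [E]⁻³·(ℏc)³.
1 GeV⁻³ → (ℏc)³ × (1 GeV in J)⁻³ = 7.696e-48 m³.
Result: 18.9 × 7.696e-48 = 1.455e-46 m³.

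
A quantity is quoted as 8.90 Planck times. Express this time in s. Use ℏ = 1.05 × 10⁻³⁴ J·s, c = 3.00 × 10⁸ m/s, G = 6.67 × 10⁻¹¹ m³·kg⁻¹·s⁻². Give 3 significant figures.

4.78 × 10⁻⁴³ s

One Planck time: t_P = √(ℏG/c⁵) = 5.37 × 10⁻⁴⁴ s.
8.90 × 5.37 × 10⁻⁴⁴ s = 4.78 × 10⁻⁴³ s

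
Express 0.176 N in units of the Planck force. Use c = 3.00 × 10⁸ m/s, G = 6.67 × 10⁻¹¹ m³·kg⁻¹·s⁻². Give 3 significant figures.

Planck force: F_P = c⁴/G = 1.21 × 10⁴⁴ N.
0.176 / 1.21 × 10⁴⁴ = 1.45 × 10⁻⁴⁵

1.45 × 10⁻⁴⁵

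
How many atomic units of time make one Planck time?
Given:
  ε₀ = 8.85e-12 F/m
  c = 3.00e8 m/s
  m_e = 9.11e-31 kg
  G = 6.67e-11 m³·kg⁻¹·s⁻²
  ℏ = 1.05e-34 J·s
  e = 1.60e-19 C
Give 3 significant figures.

2.24e-27

Planck time: t_P = √(ℏG/c⁵) = 5.37e-44 s
atomic unit of time: τ_au = (4πε₀)²ℏ³/(m_e e⁴) = 2.40e-17 s
ratio = 5.37e-44 / 2.40e-17 = 2.24e-27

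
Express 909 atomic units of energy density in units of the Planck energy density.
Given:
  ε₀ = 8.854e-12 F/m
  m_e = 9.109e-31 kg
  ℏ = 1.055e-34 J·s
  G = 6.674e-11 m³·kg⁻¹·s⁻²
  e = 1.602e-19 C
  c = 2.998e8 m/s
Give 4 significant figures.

atomic unit of energy density: u_au = E_h/a₀³ = m_e⁴e¹⁰/((4πε₀)⁵ℏ⁸) = 2.929e13 J/m³
Planck energy density: u_P = c⁷/(ℏG²) = 4.632e113 J/m³
909 × 2.929e13 / 4.632e113 = 5.748e-98

5.748e-98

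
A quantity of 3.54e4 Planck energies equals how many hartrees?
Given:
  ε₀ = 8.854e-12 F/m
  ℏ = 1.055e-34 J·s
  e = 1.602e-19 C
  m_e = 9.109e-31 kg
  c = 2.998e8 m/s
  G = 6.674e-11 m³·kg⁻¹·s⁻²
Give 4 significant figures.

1.591e31

Planck energy: E_P = √(ℏc⁵/G) = 1.957e9 J
hartree: E_h = m_e e⁴/(4πε₀ℏ)² = 4.354e-18 J
3.54e4 × 1.957e9 / 4.354e-18 = 1.591e31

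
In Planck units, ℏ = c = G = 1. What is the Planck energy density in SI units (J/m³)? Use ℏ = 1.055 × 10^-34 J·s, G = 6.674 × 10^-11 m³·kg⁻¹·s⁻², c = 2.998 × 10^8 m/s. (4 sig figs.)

The unique combination of the constants set to 1 with dimensions of energy density is u_P = c⁷/(ℏG²).
  = 2.177 × 10^59 / 4.699 × 10^-55
  = 4.632 × 10^113 J/m³

4.632 × 10^113 J/m³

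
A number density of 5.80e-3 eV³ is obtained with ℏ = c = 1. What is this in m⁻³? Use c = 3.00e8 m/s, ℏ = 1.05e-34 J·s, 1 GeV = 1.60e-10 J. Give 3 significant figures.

7.60e17 m⁻³

Number density is [L]⁻³ = [E]³/(ℏc)³.
1 GeV³ → 1/(ℏc)³ × (1 GeV in J)³ = 1.31e47 m⁻³.
Convert the energy scale: 5.80e-3 eV³ = 5.80e-30 GeV³.
Result: 5.80e-30 × 1.31e47 = 7.60e17 m⁻³.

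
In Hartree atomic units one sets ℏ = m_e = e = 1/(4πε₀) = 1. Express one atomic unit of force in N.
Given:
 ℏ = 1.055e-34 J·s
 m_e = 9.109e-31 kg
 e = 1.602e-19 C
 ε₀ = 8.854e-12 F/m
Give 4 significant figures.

F_au = E_h/a₀ = m_e²e⁶/((4πε₀)³ℏ⁴)
E_h = 4.354e-18 J
a₀ = 5.297e-11 m
E_h/a₀ = 8.220e-8 N

8.220e-8 N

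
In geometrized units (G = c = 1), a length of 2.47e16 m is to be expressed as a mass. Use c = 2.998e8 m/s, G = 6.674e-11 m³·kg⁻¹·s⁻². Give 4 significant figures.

Length → mass via c²/G.
2.47e16 m × (c²/G) = 3.326e43 kg

3.326e43 kg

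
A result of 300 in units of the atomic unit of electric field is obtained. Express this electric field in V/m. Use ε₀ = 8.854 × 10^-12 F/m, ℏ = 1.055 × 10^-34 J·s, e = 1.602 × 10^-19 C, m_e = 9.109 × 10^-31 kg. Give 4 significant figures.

1.539 × 10^14 V/m

One atomic unit of electric field: E_au = E_h/(e a₀) = m_e²e⁵/((4πε₀)³ℏ⁴) = 5.131 × 10^11 V/m.
300 × 5.131 × 10^11 V/m = 1.539 × 10^14 V/m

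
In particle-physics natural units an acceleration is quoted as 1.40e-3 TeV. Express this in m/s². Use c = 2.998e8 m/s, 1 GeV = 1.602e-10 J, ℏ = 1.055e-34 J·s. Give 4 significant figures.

6.373e32 m/s²

Acceleration is [L]/[T]² = c·[E]/ℏ.
1 GeV → c/ℏ × (1 GeV in J) = 4.552e32 m/s².
Convert the energy scale: 1.40e-3 TeV = 1.40 GeV.
Result: 1.40 × 4.552e32 = 6.373e32 m/s².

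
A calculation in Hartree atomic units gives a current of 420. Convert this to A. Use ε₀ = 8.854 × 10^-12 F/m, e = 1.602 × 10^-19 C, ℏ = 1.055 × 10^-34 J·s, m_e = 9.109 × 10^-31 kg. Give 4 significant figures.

2.777 A

One atomic unit of electric current: I_au = e E_h/ℏ = m_e e⁵/((4πε₀)²ℏ³) = 6.612 × 10^-3 A.
420 × 6.612 × 10^-3 A = 2.777 A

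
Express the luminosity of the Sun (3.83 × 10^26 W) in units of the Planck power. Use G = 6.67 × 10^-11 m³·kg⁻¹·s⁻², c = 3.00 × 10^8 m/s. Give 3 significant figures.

Planck power: P_P = c⁵/G = 3.64 × 10^52 W.
3.83 × 10^26 / 3.64 × 10^52 = 1.05 × 10^-26

1.05 × 10^-26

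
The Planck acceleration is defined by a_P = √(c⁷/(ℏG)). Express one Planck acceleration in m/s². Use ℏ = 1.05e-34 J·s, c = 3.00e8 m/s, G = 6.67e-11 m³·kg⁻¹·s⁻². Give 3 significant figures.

5.59e51 m/s²

a_P = √(c⁷/(ℏG))
  = √(3.12e103)
  = 5.59e51 m/s²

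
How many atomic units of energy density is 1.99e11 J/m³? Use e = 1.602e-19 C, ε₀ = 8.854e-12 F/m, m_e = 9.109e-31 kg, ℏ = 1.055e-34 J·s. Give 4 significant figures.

atomic unit of energy density: u_au = E_h/a₀³ = m_e⁴e¹⁰/((4πε₀)⁵ℏ⁸) = 2.929e13 J/m³.
1.99e11 / 2.929e13 = 6.794e-3

6.794e-3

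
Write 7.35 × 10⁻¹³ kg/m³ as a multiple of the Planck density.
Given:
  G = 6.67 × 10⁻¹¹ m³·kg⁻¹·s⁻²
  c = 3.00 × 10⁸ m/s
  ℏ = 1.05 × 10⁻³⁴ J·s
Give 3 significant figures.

Planck density: ρ_P = c⁵/(ℏG²) = 5.20 × 10⁹⁶ kg/m³.
7.35 × 10⁻¹³ / 5.20 × 10⁹⁶ = 1.41 × 10⁻¹⁰⁹

1.41 × 10⁻¹⁰⁹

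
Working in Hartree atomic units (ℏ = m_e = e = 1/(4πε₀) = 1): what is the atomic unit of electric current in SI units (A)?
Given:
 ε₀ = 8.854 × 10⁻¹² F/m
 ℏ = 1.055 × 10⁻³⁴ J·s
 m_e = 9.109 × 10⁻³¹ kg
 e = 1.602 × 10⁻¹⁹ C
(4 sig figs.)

From ℏ = m_e = e = 1/(4πε₀) = 1 the current scale is I_au = e E_h/ℏ = m_e e⁵/((4πε₀)²ℏ³).
E_h = 4.354 × 10⁻¹⁸ J
e·E_h/ℏ = 6.612 × 10⁻³ A

6.612 × 10⁻³ A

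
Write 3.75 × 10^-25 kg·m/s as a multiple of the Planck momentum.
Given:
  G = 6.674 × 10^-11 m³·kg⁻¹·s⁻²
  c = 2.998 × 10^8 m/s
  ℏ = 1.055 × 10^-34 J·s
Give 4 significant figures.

Planck momentum: p_P = √(ℏc³/G) = 6.527 kg·m/s.
3.75 × 10^-25 / 6.527 = 5.746 × 10^-26

5.746 × 10^-26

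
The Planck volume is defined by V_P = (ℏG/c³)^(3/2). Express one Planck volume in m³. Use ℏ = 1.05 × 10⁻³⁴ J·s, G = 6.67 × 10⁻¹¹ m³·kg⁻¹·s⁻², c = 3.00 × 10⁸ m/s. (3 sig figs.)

V_P = (ℏG/c³)^(3/2)
  = √(1.75 × 10⁻²⁰⁹)
  = 4.18 × 10⁻¹⁰⁵ m³

4.18 × 10⁻¹⁰⁵ m³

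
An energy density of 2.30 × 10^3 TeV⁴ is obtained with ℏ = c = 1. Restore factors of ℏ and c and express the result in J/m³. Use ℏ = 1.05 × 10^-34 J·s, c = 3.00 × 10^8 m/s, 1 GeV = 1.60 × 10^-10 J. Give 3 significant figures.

4.82 × 10^52 J/m³

[E]/[L]³ = [E]⁴/(ℏc)³; restore (ℏc)⁻³.
1 GeV⁴ → 1/(ℏc)³ × (1 GeV in J)⁴ = 2.10 × 10^37 J/m³.
Convert the energy scale: 2.30 × 10^3 TeV⁴ = 2.30 × 10^15 GeV⁴.
Result: 2.30 × 10^15 × 2.10 × 10^37 = 4.82 × 10^52 J/m³.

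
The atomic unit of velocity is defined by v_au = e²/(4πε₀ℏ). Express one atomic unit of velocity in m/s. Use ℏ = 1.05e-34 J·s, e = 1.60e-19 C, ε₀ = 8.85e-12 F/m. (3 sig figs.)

2.19e6 m/s

v_au = e²/(4πε₀ℏ)
  = 2.56e-38 / 1.17e-44
  = 2.19e6 m/s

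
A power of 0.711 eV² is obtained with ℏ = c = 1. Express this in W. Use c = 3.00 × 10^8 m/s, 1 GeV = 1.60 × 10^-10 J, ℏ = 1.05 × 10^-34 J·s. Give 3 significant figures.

1.73 × 10^-4 W

Power is [E]/[T] = [E]²/ℏ.
1 GeV² → 1/ℏ × (1 GeV in J)² = 2.44 × 10^14 W.
Convert the energy scale: 0.711 eV² = 7.11 × 10^-19 GeV².
Result: 7.11 × 10^-19 × 2.44 × 10^14 = 1.73 × 10^-4 W.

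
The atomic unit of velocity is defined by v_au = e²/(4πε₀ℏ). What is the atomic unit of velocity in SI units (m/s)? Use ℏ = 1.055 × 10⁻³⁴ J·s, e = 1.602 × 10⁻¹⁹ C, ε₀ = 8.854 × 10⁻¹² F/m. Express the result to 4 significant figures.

v_au = e²/(4πε₀ℏ)
  = 2.566 × 10⁻³⁸ / 1.174 × 10⁻⁴⁴
  = 2.186 × 10⁶ m/s

2.186 × 10⁶ m/s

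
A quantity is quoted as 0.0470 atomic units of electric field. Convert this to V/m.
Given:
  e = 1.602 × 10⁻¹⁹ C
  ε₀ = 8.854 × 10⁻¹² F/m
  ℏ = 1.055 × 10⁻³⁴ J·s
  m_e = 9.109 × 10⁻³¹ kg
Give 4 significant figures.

2.412 × 10¹⁰ V/m

One atomic unit of electric field: E_au = E_h/(e a₀) = m_e²e⁵/((4πε₀)³ℏ⁴) = 5.131 × 10¹¹ V/m.
0.0470 × 5.131 × 10¹¹ V/m = 2.412 × 10¹⁰ V/m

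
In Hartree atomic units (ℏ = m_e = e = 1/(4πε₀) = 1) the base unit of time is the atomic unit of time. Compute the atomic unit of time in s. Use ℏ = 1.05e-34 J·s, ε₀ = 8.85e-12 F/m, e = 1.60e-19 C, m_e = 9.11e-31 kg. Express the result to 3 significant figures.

2.40e-17 s

τ_au = (4πε₀)²ℏ³/(m_e e⁴)
E_h = 4.38e-18 J
ℏ/E_h = 2.40e-17 s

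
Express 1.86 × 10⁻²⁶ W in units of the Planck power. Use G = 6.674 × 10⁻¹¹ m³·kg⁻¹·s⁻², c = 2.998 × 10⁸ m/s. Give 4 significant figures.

Planck power: P_P = c⁵/G = 3.629 × 10⁵² W.
1.86 × 10⁻²⁶ / 3.629 × 10⁵² = 5.126 × 10⁻⁷⁹

5.126 × 10⁻⁷⁹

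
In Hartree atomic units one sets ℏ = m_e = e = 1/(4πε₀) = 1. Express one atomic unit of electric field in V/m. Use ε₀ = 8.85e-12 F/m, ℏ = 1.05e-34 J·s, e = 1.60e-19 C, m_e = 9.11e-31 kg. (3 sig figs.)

E_au = E_h/(e a₀) = m_e²e⁵/((4πε₀)³ℏ⁴)
E_h = 4.38e-18 J
a₀ = 5.26e-11 m
E_h/(e·a₀) = 5.20e11 V/m

5.20e11 V/m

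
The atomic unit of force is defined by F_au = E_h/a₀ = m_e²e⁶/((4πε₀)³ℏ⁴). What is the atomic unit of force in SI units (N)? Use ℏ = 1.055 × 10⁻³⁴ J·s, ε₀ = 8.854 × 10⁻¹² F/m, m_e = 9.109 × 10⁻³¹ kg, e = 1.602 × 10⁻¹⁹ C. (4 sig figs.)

8.220 × 10⁻⁸ N

F_au = E_h/a₀ = m_e²e⁶/((4πε₀)³ℏ⁴)
E_h = 4.354 × 10⁻¹⁸ J
a₀ = 5.297 × 10⁻¹¹ m
E_h/a₀ = 8.220 × 10⁻⁸ N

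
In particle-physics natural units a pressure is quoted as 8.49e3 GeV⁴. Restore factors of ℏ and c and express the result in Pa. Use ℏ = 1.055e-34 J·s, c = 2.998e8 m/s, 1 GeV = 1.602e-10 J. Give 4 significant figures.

1.767e41 Pa

Pressure is [E]/[L]³ = [E]⁴/(ℏc)³.
1 GeV⁴ → 1/(ℏc)³ × (1 GeV in J)⁴ = 2.082e37 Pa.
Result: 8.49e3 × 2.082e37 = 1.767e41 Pa.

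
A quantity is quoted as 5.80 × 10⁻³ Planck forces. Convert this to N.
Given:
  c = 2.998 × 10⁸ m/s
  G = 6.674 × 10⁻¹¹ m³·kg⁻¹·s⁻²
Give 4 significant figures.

One Planck force: F_P = c⁴/G = 1.210 × 10⁴⁴ N.
5.80 × 10⁻³ × 1.210 × 10⁴⁴ N = 7.021 × 10⁴¹ N

7.021 × 10⁴¹ N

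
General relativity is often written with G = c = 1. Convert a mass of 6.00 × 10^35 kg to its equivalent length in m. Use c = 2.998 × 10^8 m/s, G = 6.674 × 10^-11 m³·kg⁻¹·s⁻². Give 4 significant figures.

4.455 × 10^8 m

In G = c = 1 units mass has dimensions of length; the conversion factor is G/c².
6.00 × 10^35 kg × (G/c²) = 4.455 × 10^8 m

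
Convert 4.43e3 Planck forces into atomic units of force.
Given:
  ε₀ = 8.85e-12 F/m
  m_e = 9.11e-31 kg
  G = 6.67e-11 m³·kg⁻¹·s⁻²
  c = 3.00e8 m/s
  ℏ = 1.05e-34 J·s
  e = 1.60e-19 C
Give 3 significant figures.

Planck force: F_P = c⁴/G = 1.21e44 N
atomic unit of force: F_au = E_h/a₀ = m_e²e⁶/((4πε₀)³ℏ⁴) = 8.33e-8 N
4.43e3 × 1.21e44 / 8.33e-8 = 6.46e54

6.46e54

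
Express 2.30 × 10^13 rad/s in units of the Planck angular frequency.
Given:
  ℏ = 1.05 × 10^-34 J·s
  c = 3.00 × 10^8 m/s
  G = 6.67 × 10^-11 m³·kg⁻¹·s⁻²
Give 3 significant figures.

1.23 × 10^-30

Planck angular frequency: ω_P = √(c⁵/(ℏG)) = 1.86 × 10^43 rad/s.
2.30 × 10^13 / 1.86 × 10^43 = 1.23 × 10^-30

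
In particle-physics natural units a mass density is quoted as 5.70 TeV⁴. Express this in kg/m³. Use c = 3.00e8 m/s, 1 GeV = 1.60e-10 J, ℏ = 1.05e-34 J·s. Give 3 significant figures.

Mass density is [E]/(c²[L]³) = [E]⁴/(ℏ³c⁵).
1 GeV⁴ → 1/(ℏ³c⁵) × (1 GeV in J)⁴ = 2.33e20 kg/m³.
Convert the energy scale: 5.70 TeV⁴ = 5.70e12 GeV⁴.
Result: 5.70e12 × 2.33e20 = 1.33e33 kg/m³.

1.33e33 kg/m³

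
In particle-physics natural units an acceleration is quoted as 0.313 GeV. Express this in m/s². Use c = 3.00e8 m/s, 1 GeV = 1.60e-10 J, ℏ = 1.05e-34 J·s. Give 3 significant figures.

1.43e32 m/s²

Acceleration is [L]/[T]² = c·[E]/ℏ.
1 GeV → c/ℏ × (1 GeV in J) = 4.57e32 m/s².
Result: 0.313 × 4.57e32 = 1.43e32 m/s².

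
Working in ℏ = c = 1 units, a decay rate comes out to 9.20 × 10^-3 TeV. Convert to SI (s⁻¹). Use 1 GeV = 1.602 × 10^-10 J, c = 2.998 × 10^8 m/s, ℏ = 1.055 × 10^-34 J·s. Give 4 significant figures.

A rate is [E]/ℏ; divide by ℏ.
1 GeV → 1/ℏ × (1 GeV in J) = 1.518 × 10^24 s⁻¹.
Convert the energy scale: 9.20 × 10^-3 TeV = 9.20 GeV.
Result: 9.20 × 1.518 × 10^24 = 1.397 × 10^25 s⁻¹.

1.397 × 10^25 s⁻¹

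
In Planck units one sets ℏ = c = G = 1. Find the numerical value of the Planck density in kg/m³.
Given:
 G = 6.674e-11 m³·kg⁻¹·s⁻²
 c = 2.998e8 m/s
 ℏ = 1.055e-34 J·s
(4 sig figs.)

5.154e96 kg/m³

ρ_P = c⁵/(ℏG²)
  = 2.422e42 / 4.699e-55
  = 5.154e96 kg/m³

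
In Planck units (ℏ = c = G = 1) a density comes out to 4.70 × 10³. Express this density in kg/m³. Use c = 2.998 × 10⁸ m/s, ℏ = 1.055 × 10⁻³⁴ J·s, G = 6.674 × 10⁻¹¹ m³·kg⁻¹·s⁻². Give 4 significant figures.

2.422 × 10¹⁰⁰ kg/m³

One Planck density: ρ_P = c⁵/(ℏG²) = 5.154 × 10⁹⁶ kg/m³.
4.70 × 10³ × 5.154 × 10⁹⁶ kg/m³ = 2.422 × 10¹⁰⁰ kg/m³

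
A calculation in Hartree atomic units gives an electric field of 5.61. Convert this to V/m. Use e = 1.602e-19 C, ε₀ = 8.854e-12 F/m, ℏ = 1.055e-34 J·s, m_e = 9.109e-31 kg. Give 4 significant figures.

One atomic unit of electric field: E_au = E_h/(e a₀) = m_e²e⁵/((4πε₀)³ℏ⁴) = 5.131e11 V/m.
5.61 × 5.131e11 V/m = 2.878e12 V/m

2.878e12 V/m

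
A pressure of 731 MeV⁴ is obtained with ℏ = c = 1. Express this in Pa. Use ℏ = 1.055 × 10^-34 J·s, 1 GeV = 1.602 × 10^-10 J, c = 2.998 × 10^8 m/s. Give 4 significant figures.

Pressure is [E]/[L]³ = [E]⁴/(ℏc)³.
1 GeV⁴ → 1/(ℏc)³ × (1 GeV in J)⁴ = 2.082 × 10^37 Pa.
Convert the energy scale: 731 MeV⁴ = 7.31 × 10^-10 GeV⁴.
Result: 7.31 × 10^-10 × 2.082 × 10^37 = 1.522 × 10^28 Pa.

1.522 × 10^28 Pa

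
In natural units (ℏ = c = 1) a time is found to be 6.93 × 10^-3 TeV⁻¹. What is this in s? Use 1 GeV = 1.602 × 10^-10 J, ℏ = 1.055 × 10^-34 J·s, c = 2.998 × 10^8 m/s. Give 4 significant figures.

4.564 × 10^-30 s

A time is [E]⁻¹ in ℏ=c=1; restore one factor of ℏ.
1 GeV⁻¹ → ℏ × (1 GeV in J)⁻¹ = 6.586 × 10^-25 s.
Convert the energy scale: 6.93 × 10^-3 TeV⁻¹ = 6.93 × 10^-6 GeV⁻¹.
Result: 6.93 × 10^-6 × 6.586 × 10^-25 = 4.564 × 10^-30 s.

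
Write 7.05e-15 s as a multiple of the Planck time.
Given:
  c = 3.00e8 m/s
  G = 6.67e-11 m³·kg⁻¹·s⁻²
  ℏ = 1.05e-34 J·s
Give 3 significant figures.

1.31e29

Planck time: t_P = √(ℏG/c⁵) = 5.37e-44 s.
7.05e-15 / 5.37e-44 = 1.31e29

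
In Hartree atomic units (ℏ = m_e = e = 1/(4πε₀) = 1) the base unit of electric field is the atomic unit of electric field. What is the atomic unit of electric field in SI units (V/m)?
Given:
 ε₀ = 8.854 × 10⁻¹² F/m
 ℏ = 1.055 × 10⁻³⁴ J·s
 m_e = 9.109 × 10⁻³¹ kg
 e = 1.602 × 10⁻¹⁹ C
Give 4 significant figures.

E_au = E_h/(e a₀) = m_e²e⁵/((4πε₀)³ℏ⁴)
E_h = 4.354 × 10⁻¹⁸ J
a₀ = 5.297 × 10⁻¹¹ m
E_h/(e·a₀) = 5.131 × 10¹¹ V/m

5.131 × 10¹¹ V/m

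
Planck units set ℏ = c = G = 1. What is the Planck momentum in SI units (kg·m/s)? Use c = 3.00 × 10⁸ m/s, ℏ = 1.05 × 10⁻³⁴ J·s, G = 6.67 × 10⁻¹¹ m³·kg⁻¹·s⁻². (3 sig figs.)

6.52 kg·m/s

Dimensional analysis gives p_P = √(ℏc³/G).
  = √(42.5)
  = 6.52 kg·m/s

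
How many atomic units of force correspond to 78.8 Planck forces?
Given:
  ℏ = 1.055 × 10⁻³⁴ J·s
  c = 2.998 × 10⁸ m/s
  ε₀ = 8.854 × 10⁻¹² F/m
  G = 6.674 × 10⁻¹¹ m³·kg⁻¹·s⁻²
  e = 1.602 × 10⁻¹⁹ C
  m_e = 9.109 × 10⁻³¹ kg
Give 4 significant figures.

Planck force: F_P = c⁴/G = 1.210 × 10⁴⁴ N
atomic unit of force: F_au = E_h/a₀ = m_e²e⁶/((4πε₀)³ℏ⁴) = 8.220 × 10⁻⁸ N
78.8 × 1.210 × 10⁴⁴ / 8.220 × 10⁻⁸ = 1.160 × 10⁵³

1.160 × 10⁵³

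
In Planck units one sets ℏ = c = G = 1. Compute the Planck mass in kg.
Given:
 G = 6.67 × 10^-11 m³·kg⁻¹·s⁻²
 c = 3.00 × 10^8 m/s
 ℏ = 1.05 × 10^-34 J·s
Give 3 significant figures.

2.17 × 10^-8 kg

m_P = √(ℏc/G)
  = √(4.72 × 10^-16)
  = 2.17 × 10^-8 kg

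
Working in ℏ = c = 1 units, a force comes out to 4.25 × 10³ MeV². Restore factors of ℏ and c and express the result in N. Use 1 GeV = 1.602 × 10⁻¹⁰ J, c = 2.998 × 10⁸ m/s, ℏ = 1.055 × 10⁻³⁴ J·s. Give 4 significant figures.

Force is [E]/[L] = [E]²/(ℏc); restore (ℏc)⁻¹.
1 GeV² → 1/(ℏc) × (1 GeV in J)² = 8.114 × 10⁵ N.
Convert the energy scale: 4.25 × 10³ MeV² = 4.25 × 10⁻³ GeV².
Result: 4.25 × 10⁻³ × 8.114 × 10⁵ = 3.448 × 10³ N.

3.448 × 10³ N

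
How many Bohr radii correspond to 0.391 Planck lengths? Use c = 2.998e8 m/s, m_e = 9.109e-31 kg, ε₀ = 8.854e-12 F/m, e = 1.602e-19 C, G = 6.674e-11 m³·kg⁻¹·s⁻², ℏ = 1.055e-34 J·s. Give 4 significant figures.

1.193e-25

Planck length: ℓ_P = √(ℏG/c³) = 1.616e-35 m
Bohr radius: a₀ = 4πε₀ℏ²/(m_e e²) = 5.297e-11 m
0.391 × 1.616e-35 / 5.297e-11 = 1.193e-25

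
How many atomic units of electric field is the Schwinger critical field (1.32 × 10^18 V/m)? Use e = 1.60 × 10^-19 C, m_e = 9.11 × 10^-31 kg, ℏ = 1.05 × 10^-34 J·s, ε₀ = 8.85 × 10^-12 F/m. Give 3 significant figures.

2.54 × 10^6

atomic unit of electric field: E_au = E_h/(e a₀) = m_e²e⁵/((4πε₀)³ℏ⁴) = 5.20 × 10^11 V/m.
1.32 × 10^18 / 5.20 × 10^11 = 2.54 × 10^6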